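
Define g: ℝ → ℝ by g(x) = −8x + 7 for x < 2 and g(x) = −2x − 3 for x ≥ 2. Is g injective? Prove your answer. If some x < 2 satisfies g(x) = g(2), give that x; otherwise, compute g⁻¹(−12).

7/4

Both pieces are strictly decreasing (slopes −8 and −2), so each is injective on its own interval.
The left piece maps (−∞, 2) onto (−9, ∞); the right piece maps [2, ∞) onto (−∞, −7].
These images overlap. In particular g(2) = −7 (right piece), and solving −8x + 7 = −7 on the left piece gives x = 7/4 < 2.
So g(7/4) = g(2) with 7/4 ≠ 2, and g is not injective. This x = 7/4 is the requested value below 2.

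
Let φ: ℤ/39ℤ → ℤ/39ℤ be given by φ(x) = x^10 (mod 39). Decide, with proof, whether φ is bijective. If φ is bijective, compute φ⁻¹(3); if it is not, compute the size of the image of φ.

14

φ(5): Repeated squaring mod 39: 5^1 ≡ 5, 5^2 ≡ 5² = 25, 5^4 ≡ 25² = 625 ≡ 1, 5^8 ≡ 1² = 1. Since 10 = 8 + 2, 5^10 ≡ 1·25: 1·25 = 25. So 5^10 ≡ 25 (mod 39).
φ(8): Repeated squaring mod 39: 8^1 ≡ 8, 8^2 ≡ 8² = 64 ≡ 25, 8^4 ≡ 25² = 625 ≡ 1, 8^8 ≡ 1² = 1. Since 10 = 8 + 2, 8^10 ≡ 1·25: 1·25 = 25. So 8^10 ≡ 25 (mod 39).
So φ(5) = φ(8) = 25 while 5 ≠ 8, therefore φ is not injective, hence not bijective.
Since φ is not bijective, we determine |image(φ)|. Computing x^10 mod 39 for each x (by repeated squaring, reducing mod 39 at every step), the values φ(0), φ(1), …, φ(38) are: 0, 1, 10, 3, 22, 25, 30, 4, 25, 9, 16, 10, 27, 13, 1, 36, 16, 22, 12, 4, 4, 12, 22, 16, 36, 1, 13, 27, 10, 16, 9, 25, 4, 30, 25, 22, 3, 10, 1.
The distinct values are {0, 1, 3, 4, 9, 10, 12, 13, 16, 22, 25, 27, 30, 36}; there are 14 of them.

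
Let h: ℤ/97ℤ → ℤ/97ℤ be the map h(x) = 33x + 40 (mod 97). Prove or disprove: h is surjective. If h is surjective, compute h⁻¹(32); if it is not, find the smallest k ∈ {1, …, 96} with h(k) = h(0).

Since gcd(33, 97) = 1, 33 is invertible modulo 97. Euclid's algorithm: 97 = 2·33 + 31, 33 = 1·31 + 2, 31 = 15·2 + 1; back-substituting gives 1 = 50·33 − 17·97, so 33⁻¹ ≡ 50 (mod 97).
For any y ∈ ℤ/97ℤ, x = 50(y − 40) mod 97 satisfies h(x) = 33·50(y − 40) + 40 ≡ y (since 33·50 ≡ 1 mod 97). So every y has a preimage.
Therefore h is surjective.
Since h is surjective, we find h⁻¹(32): we need 33x ≡ 32 − 40 ≡ 89 (mod 97). Using 33⁻¹ = 50: x ≡ 50·89 = 4450 = 45·97 + 85, so x = 85.
Check: h(85) = 33·85 + 40 = 2845 = 29·97 + 32 ≡ 32 (mod 97).

85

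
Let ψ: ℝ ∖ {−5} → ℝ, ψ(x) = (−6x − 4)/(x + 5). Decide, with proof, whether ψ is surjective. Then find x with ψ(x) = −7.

If ψ(x) = −6, cross-multiplying gives 1(−6x − 4) = −6(x + 5), which simplifies to −4 = −30 — false.  So −6 has no preimage and ψ is not surjective.
Solving ψ(x) = −7: cross-multiplying gives −6x − 4 = −7(x + 5), which rearranges to 1x = −31, so x = −31.

-31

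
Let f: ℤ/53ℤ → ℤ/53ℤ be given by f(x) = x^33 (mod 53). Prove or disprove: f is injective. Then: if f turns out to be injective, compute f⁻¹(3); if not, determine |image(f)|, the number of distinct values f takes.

Since 53 is prime, the nonzero elements of ℤ/53ℤ form a cyclic group of order 52.
As gcd(33, 52) = 1, raising to the 33rd power is a bijection on this group: if a^33 ≡ b^33 then (ab^{−1})^33 = 1, and the only element of order dividing gcd(33, 52) = 1 is 1, so a = b.
With f(0) = 0 this makes f injective on all of ℤ/53ℤ, hence bijective (finite equal-size domain and codomain). In particular f is injective.
Since f is injective, we find the preimage of 3. The inverse of x ↦ x^33 on (ℤ/53ℤ)^× is x ↦ x^41, because 33·41 = 1353 = 26·52 + 1 ≡ 1 (mod 52) and x^{52} = 1 for x ≠ 0 (Fermat). So f⁻¹(3) = 3^41 mod 53.
Repeated squaring mod 53: 3^1 ≡ 3, 3^2 ≡ 3² = 9, 3^4 ≡ 9² = 81 ≡ 28, 3^8 ≡ 28² = 784 ≡ 42, 3^16 ≡ 42² = 1764 ≡ 15, 3^32 ≡ 15² = 225 ≡ 13. Since 41 = 32 + 8 + 1, 3^41 ≡ 13·42·3: 13·42 = 546 ≡ 16, then 16·3 = 48. So 3^41 ≡ 48 (mod 53).
Hence f⁻¹(3) = 48.

48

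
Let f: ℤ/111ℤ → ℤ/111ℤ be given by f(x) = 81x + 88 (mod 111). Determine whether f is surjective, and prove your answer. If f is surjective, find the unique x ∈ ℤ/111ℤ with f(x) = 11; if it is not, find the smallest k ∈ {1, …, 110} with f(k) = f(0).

Recall that surjectivity means every element of the codomain has a preimage under f.
Since gcd(81, 111) = 3, we have 81x ≡ 0 (mod 3) for all x, so f(x) ≡ 1 (mod 3).
But 0 ≢ 1 (mod 3), so 0 ∈ ℤ/111ℤ has no preimage. Hence f is not surjective.
Since f is not surjective, we find the least positive k with f(k) = f(0): this means 81k ≡ 0 (mod 111), i.e. 111 ∣ 81k. Since gcd(81, 111) = 3, dividing through by 3 this holds exactly when 37 ∣ 27k, and as gcd(27, 37) = 1, exactly when 37 ∣ k.
The smallest positive such k is 37.

37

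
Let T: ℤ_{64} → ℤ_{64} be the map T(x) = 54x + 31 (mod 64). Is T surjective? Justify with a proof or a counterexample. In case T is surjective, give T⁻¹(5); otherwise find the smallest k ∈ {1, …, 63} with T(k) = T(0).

By definition, surjectivity means every element of the codomain has a preimage under T.
Since gcd(54, 64) = 2, we have 54x ≡ 0 (mod 2) for all x, so T(x) ≡ 1 (mod 2).
But 0 ≢ 1 (mod 2), so 0 ∈ ℤ_{64} has no preimage. So T is not surjective.
Since T is not surjective, we find the least positive k with T(k) = T(0): this means 54k ≡ 0 (mod 64), i.e. 64 ∣ 54k. Since gcd(54, 64) = 2, dividing through by 2 this holds exactly when 32 ∣ 27k, and as gcd(27, 32) = 1, exactly when 32 ∣ k.
The smallest positive such k is 32.

32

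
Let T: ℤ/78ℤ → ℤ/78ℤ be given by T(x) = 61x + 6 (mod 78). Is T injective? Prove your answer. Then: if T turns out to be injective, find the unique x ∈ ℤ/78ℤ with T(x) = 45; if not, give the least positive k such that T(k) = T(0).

39

If T(s) = T(t), then 61s ≡ 61t (mod 78). Because gcd(61, 78) = 1, we may cancel 61 to get s ≡ t (mod 78).
So T is injective.
We now compute 61⁻¹ mod 78 explicitly. Euclid's algorithm: 78 = 1·61 + 17, 61 = 3·17 + 10, 17 = 1·10 + 7, 10 = 1·7 + 3, 7 = 2·3 + 1; back-substituting gives 1 = 55·61 − 43·78, so 61⁻¹ ≡ 55 (mod 78).
Since T is injective, we find T⁻¹(45): we need 61x ≡ 45 − 6 ≡ 39 (mod 78). Using 61⁻¹ = 55: x ≡ 55·39 = 2145 = 27·78 + 39, so x = 39.
Check: T(39) = 61·39 + 6 = 2385 = 30·78 + 45 ≡ 45 (mod 78).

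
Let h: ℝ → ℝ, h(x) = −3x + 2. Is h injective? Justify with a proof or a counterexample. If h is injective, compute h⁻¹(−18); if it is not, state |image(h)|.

Suppose h(s) = h(t). Then −3s + 2 = −3t + 2, hence −3s = −3t, thus s = t.
Therefore h is injective.
Since h is injective, we compute h⁻¹(−18) = (−18 − 2)/(−3) = 20/3.

20/3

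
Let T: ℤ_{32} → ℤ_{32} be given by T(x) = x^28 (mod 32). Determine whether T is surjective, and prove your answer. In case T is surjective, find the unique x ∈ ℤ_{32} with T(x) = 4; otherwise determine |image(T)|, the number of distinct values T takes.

T(0) = 0^28 = 0.
T(2): Repeated squaring mod 32: 2^1 ≡ 2, 2^2 ≡ 2² = 4, 2^4 ≡ 4² = 16, 2^8 ≡ 16² = 256 ≡ 0, 2^16 ≡ 0² = 0. Since 28 = 16 + 8 + 4, 2^28 ≡ 0·0·16: 0·0 = 0, then 0·16 = 0. So 2^28 ≡ 0 (mod 32).
So T(0) = T(2) = 0 while 0 ≠ 2, hence T is not injective.
A non-injective map from the 32-element set ℤ_{32} to itself takes at most 31 distinct values, so it cannot be surjective. Thus T is not surjective.
Since T is not surjective, we determine |image(T)|. Computing x^28 mod 32 for each x (by repeated squaring, reducing mod 32 at every step), the values T(0), T(1), …, T(31) are: 0, 1, 0, 17, 0, 17, 0, 1, 0, 1, 0, 17, 0, 17, 0, 1, 0, 1, 0, 17, 0, 17, 0, 1, 0, 1, 0, 17, 0, 17, 0, 1.
The distinct values are {0, 1, 17}; there are 3 of them.

3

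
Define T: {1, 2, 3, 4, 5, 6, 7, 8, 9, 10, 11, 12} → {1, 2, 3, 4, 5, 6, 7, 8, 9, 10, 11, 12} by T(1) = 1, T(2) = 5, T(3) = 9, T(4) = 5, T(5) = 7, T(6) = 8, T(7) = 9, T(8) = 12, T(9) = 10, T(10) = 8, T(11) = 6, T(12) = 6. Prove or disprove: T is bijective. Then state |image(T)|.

8

T(2) = 5 = T(4) with 2 ≠ 4, so T is not injective, hence not bijective.
The image of T is {1, 5, 6, 7, 8, 9, 10, 12}, which has 8 elements.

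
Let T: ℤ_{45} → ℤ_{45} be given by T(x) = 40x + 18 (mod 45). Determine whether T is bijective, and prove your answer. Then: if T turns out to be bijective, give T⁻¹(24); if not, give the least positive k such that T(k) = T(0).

9

We have gcd(40, 45) = 5 > 1. Taking u = 0 and v = 9: T(0) = 18 and T(9) = 40·9 + 18 = 378 ≡ 18 (mod 45).
So T(0) = T(9) while 0 ≠ 9, so T is not injective, hence not bijective.
Since T is not bijective, we find the least positive k with T(k) = T(0): this means 40k ≡ 0 (mod 45), i.e. 45 ∣ 40k. Since gcd(40, 45) = 5, dividing through by 5 this holds exactly when 9 ∣ 8k, and as gcd(8, 9) = 1, exactly when 9 ∣ k.
The smallest positive such k is 9.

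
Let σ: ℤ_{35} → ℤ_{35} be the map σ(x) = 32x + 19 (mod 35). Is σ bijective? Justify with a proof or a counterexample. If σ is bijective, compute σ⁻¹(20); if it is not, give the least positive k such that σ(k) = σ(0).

23

Suppose σ(a) = σ(b) in ℤ_{35}. Then 32a + 19 ≡ 32b + 19 (mod 35), so 32(a − b) ≡ 0 (mod 35).
Since gcd(32, 35) = 1, 32 is invertible modulo 35, so a − b ≡ 0 (mod 35), i.e. a = b.
We now compute 32⁻¹ mod 35 explicitly. Euclid's algorithm: 35 = 1·32 + 3, 32 = 10·3 + 2, 3 = 1·2 + 1; back-substituting gives 1 = 23·32 − 21·35, so 32⁻¹ ≡ 23 (mod 35).
For any y ∈ ℤ_{35}, x = 23(y − 19) mod 35 satisfies σ(x) = 32·23(y − 19) + 19 ≡ y (since 32·23 ≡ 1 mod 35). So every y has a preimage.
So σ is bijective.
Since σ is bijective, we find σ⁻¹(20): we need 32x ≡ 20 − 19 ≡ 1 (mod 35). Using 32⁻¹ = 23: x ≡ 23·1 = 23, so x = 23.
Check: σ(23) = 32·23 + 19 = 755 = 21·35 + 20 ≡ 20 (mod 35).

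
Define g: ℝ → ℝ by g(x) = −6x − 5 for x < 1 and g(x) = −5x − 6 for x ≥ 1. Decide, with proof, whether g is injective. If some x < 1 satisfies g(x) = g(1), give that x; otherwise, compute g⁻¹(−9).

Both pieces are strictly decreasing (slopes −6 and −5), so each is injective on its own interval.
The left piece maps (−∞, 1) onto (−11, ∞); the right piece maps [1, ∞) onto (−∞, −11].
These images are disjoint, so no value is attained by both pieces. Thus g is injective.
Because the two images are disjoint, no x < 1 has g(x) = g(1), so we compute g⁻¹(−9): −9 lies in (−11, ∞), so solve −6x − 5 = −9: x = (−9 + 5)/(−6) = 2/3.

2/3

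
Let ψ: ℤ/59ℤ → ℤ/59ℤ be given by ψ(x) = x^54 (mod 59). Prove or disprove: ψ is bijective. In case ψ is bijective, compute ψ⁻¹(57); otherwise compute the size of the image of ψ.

30

ψ(29): Repeated squaring mod 59: 29^1 ≡ 29, 29^2 ≡ 29² = 841 ≡ 15, 29^4 ≡ 15² = 225 ≡ 48, 29^8 ≡ 48² = 2304 ≡ 3, 29^16 ≡ 3² = 9, 29^32 ≡ 9² = 81 ≡ 22. Since 54 = 32 + 16 + 4 + 2, 29^54 ≡ 22·9·48·15: 22·9 = 198 ≡ 21, then 21·48 = 1008 ≡ 5, then 5·15 = 75 ≡ 16. So 29^54 ≡ 16 (mod 59).
ψ(30): Repeated squaring mod 59: 30^1 ≡ 30, 30^2 ≡ 30² = 900 ≡ 15, 30^4 ≡ 15² = 225 ≡ 48, 30^8 ≡ 48² = 2304 ≡ 3, 30^16 ≡ 3² = 9, 30^32 ≡ 9² = 81 ≡ 22. Since 54 = 32 + 16 + 4 + 2, 30^54 ≡ 22·9·48·15: 22·9 = 198 ≡ 21, then 21·48 = 1008 ≡ 5, then 5·15 = 75 ≡ 16. So 30^54 ≡ 16 (mod 59).
So ψ(29) = ψ(30) = 16 while 29 ≠ 30, thus ψ is not injective, hence not bijective.
Since ψ is not bijective, we determine |image(ψ)|. Computing x^54 mod 59 for each x (by repeated squaring, reducing mod 59 at every step), the values ψ(0), ψ(1), …, ψ(58) are: 0, 1, 48, 51, 3, 27, 29, 36, 26, 5, 57, 46, 35, 12, 17, 20, 9, 41, 4, 53, 22, 7, 25, 15, 28, 21, 45, 19, 49, 16, 16, 49, 19, 45, 21, 28, 15, 25, 7, 22, 53, 4, 41, 9, 20, 17, 12, 35, 46, 57, 5, 26, 36, 29, 27, 3, 51, 48, 1.
The distinct values are {0, 1, 3, 4, 5, 7, 9, 12, 15, 16, 17, 19, 20, 21, 22, 25, 26, 27, 28, 29, 35, 36, 41, 45, 46, 48, 49, 51, 53, 57}; there are 30 of them.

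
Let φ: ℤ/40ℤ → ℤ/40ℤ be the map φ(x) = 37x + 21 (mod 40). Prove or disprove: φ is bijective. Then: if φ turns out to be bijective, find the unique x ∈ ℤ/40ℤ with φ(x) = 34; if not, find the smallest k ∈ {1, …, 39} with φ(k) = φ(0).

9

Recall that injectivity means: for all a, b in the domain, φ(a) = φ(b) implies a = b.
If φ(a) = φ(b), then 37a ≡ 37b (mod 40). Because gcd(37, 40) = 1, we may cancel 37 to get a ≡ b (mod 40).
We now compute 37⁻¹ mod 40 explicitly. Euclid's algorithm: 40 = 1·37 + 3, 37 = 12·3 + 1; back-substituting gives 1 = 13·37 − 12·40, so 37⁻¹ ≡ 13 (mod 40).
For any y ∈ ℤ/40ℤ, x = 13(y − 21) mod 40 satisfies φ(x) = 37·13(y − 21) + 21 ≡ y (since 37·13 ≡ 1 mod 40). So every y has a preimage.
So φ is bijective.
Since φ is bijective, we compute φ⁻¹(34): solve 37x + 21 ≡ 34 (mod 40), i.e. 37x ≡ 13 (mod 40).
Multiplying by 37⁻¹ = 13 gives x ≡ 13·13 = 169 = 4·40 + 9 ≡ 9 (mod 40).
Check: φ(9) = 37·9 + 21 = 354 = 8·40 + 34 ≡ 34 (mod 40).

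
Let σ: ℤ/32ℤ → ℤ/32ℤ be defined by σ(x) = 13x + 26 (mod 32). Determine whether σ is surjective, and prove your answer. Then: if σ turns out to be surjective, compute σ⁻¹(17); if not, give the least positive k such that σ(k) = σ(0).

Since gcd(13, 32) = 1, 13 is invertible modulo 32. Euclid's algorithm: 32 = 2·13 + 6, 13 = 2·6 + 1; back-substituting gives 1 = 5·13 − 2·32, so 13⁻¹ ≡ 5 (mod 32).
Then y ↦ 5(y − 26) is a two-sided inverse to σ, so every y ∈ ℤ/32ℤ has a preimage.
Hence σ is surjective.
Since σ is surjective, we find σ⁻¹(17): we need 13x ≡ 17 − 26 ≡ 23 (mod 32). Using 13⁻¹ = 5: x ≡ 5·23 = 115 = 3·32 + 19, so x = 19.
Check: σ(19) = 13·19 + 26 = 273 = 8·32 + 17 ≡ 17 (mod 32).

19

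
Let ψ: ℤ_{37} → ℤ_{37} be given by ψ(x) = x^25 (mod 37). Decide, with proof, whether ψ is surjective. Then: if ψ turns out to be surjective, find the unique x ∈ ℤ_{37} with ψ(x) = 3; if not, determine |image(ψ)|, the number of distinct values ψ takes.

30

Since 37 is prime, the nonzero elements of ℤ_{37} form a cyclic group of order 36.
As gcd(25, 36) = 1, raising to the 25th power is a bijection on this group: if u^25 ≡ v^25 then (uv^{−1})^25 = 1, and the only element of order dividing gcd(25, 36) = 1 is 1, so u = v.
With ψ(0) = 0 this makes ψ injective on all of ℤ_{37}, hence bijective (finite equal-size domain and codomain). In particular ψ is surjective.
Since ψ is surjective, we find the preimage of 3. The inverse of x ↦ x^25 on (ℤ_{37})^× is x ↦ x^13, because 25·13 = 325 = 9·36 + 1 ≡ 1 (mod 36) and x^{36} = 1 for x ≠ 0 (Fermat). So ψ⁻¹(3) = 3^13 mod 37.
Repeated squaring mod 37: 3^1 ≡ 3, 3^2 ≡ 3² = 9, 3^4 ≡ 9² = 81 ≡ 7, 3^8 ≡ 7² = 49 ≡ 12. Since 13 = 8 + 4 + 1, 3^13 ≡ 12·7·3: 12·7 = 84 ≡ 10, then 10·3 = 30. So 3^13 ≡ 30 (mod 37).
Hence ψ⁻¹(3) = 30.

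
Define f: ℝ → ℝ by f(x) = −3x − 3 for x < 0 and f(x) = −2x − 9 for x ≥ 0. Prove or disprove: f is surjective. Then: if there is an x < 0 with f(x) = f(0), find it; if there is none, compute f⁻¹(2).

-5/3

Both pieces are strictly decreasing (slopes −3 and −2), so each is injective on its own interval.
The left piece maps (−∞, 0) onto (−3, ∞); the right piece maps [0, ∞) onto (−∞, −9].
The union (−3, ∞) ∪ (−∞, −9] omits the interval between −3 and −9; in particular −3 has no preimage. So f is not surjective.
Because the two images are disjoint, no x < 0 has f(x) = f(0), so we compute f⁻¹(2): 2 lies in (−3, ∞), so solve −3x − 3 = 2: x = (2 + 3)/(−3) = −5/3.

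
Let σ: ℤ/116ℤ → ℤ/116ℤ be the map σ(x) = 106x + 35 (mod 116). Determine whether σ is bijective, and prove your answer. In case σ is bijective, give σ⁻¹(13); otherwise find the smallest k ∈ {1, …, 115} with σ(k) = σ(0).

58

Recall that σ is injective when σ(s) = σ(t) forces s = t.
We have gcd(106, 116) = 2 > 1. Taking s = 0 and t = 58: σ(0) = 35 and σ(58) = 106·58 + 35 = 6183 ≡ 35 (mod 116).
So σ(0) = σ(58) while 0 ≠ 58, hence σ is not injective, hence not bijective.
Since σ is not bijective, we find the least positive k with σ(k) = σ(0): this means 106k ≡ 0 (mod 116), i.e. 116 ∣ 106k. Since gcd(106, 116) = 2, dividing through by 2 this holds exactly when 58 ∣ 53k, and as gcd(53, 58) = 1, exactly when 58 ∣ k.
The smallest positive such k is 58.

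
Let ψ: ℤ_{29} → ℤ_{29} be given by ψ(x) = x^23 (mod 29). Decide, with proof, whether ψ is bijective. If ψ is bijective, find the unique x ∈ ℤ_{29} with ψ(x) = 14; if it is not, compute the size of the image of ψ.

Since 29 is prime, the nonzero elements of ℤ_{29} form a cyclic group of order 28.
As gcd(23, 28) = 1, raising to the 23rd power is a bijection on this group: if a^23 ≡ b^23 then (ab^{−1})^23 = 1, and the only element of order dividing gcd(23, 28) = 1 is 1, so a = b.
With ψ(0) = 0 this makes ψ injective on all of ℤ_{29}, hence bijective (finite equal-size domain and codomain). In particular ψ is bijective.
Since ψ is bijective, we find the preimage of 14. The inverse of x ↦ x^23 on (ℤ_{29})^× is x ↦ x^11, because 23·11 = 253 = 9·28 + 1 ≡ 1 (mod 28) and x^{28} = 1 for x ≠ 0 (Fermat). So ψ⁻¹(14) = 14^11 mod 29.
Repeated squaring mod 29: 14^1 ≡ 14, 14^2 ≡ 14² = 196 ≡ 22, 14^4 ≡ 22² = 484 ≡ 20, 14^8 ≡ 20² = 400 ≡ 23. Since 11 = 8 + 2 + 1, 14^11 ≡ 23·22·14: 23·22 = 506 ≡ 13, then 13·14 = 182 ≡ 8. So 14^11 ≡ 8 (mod 29).
Hence ψ⁻¹(14) = 8.

8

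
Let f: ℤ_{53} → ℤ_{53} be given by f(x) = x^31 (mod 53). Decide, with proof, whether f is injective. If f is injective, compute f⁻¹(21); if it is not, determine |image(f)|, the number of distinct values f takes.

Since 53 is prime, the nonzero elements of ℤ_{53} form a cyclic group of order 52.
As gcd(31, 52) = 1, raising to the 31st power is a bijection on this group: if x_1^31 ≡ x_2^31 then (x_1x_2^{−1})^31 = 1, and the only element of order dividing gcd(31, 52) = 1 is 1, so x_1 = x_2.
With f(0) = 0 this makes f injective on all of ℤ_{53}, hence bijective (finite equal-size domain and codomain). In particular f is injective.
Since f is injective, we find the preimage of 21. The inverse of x ↦ x^31 on (ℤ_{53})^× is x ↦ x^47, because 31·47 = 1457 = 28·52 + 1 ≡ 1 (mod 52) and x^{52} = 1 for x ≠ 0 (Fermat). So f⁻¹(21) = 21^47 mod 53.
Repeated squaring mod 53: 21^1 ≡ 21, 21^2 ≡ 21² = 441 ≡ 17, 21^4 ≡ 17² = 289 ≡ 24, 21^8 ≡ 24² = 576 ≡ 46, 21^16 ≡ 46² = 2116 ≡ 49, 21^32 ≡ 49² = 2401 ≡ 16. Since 47 = 32 + 8 + 4 + 2 + 1, 21^47 ≡ 16·46·24·17·21: 16·46 = 736 ≡ 47, then 47·24 = 1128 ≡ 15, then 15·17 = 255 ≡ 43, then 43·21 = 903 ≡ 2. So 21^47 ≡ 2 (mod 53).
Hence f⁻¹(21) = 2.

2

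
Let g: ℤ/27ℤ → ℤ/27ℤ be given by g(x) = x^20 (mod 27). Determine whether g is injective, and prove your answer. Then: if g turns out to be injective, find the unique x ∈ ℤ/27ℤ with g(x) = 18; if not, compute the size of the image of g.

10

g(0) = 0^20 = 0.
g(3): Repeated squaring mod 27: 3^1 ≡ 3, 3^2 ≡ 3² = 9, 3^4 ≡ 9² = 81 ≡ 0, 3^8 ≡ 0² = 0, 3^16 ≡ 0² = 0. Since 20 = 16 + 4, 3^20 ≡ 0·0: 0·0 = 0. So 3^20 ≡ 0 (mod 27).
So g(0) = g(3) = 0 while 0 ≠ 3, so g is not injective.
Since g is not injective, we determine |image(g)|. Computing x^20 mod 27 for each x (by repeated squaring, reducing mod 27 at every step), the values g(0), g(1), …, g(26) are: 0, 1, 4, 0, 16, 25, 0, 22, 10, 0, 19, 13, 0, 7, 7, 0, 13, 19, 0, 10, 22, 0, 25, 16, 0, 4, 1.
The distinct values are {0, 1, 4, 7, 10, 13, 16, 19, 22, 25}; there are 10 of them.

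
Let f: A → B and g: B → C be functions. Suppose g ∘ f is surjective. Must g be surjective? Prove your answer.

surjective

Let c ∈ C. Since g ∘ f is surjective, some a ∈ A has g(f(a)) = c. Then b = f(a) ∈ B satisfies g(b) = c. So g is surjective.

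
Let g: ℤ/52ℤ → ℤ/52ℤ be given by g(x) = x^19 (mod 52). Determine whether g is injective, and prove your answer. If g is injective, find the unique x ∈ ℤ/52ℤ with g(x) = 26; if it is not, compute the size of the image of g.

g(0) = 0^19 = 0.
g(26): Repeated squaring mod 52: 26^1 ≡ 26, 26^2 ≡ 26² = 676 ≡ 0, 26^4 ≡ 0² = 0, 26^8 ≡ 0² = 0, 26^16 ≡ 0² = 0. Since 19 = 16 + 2 + 1, 26^19 ≡ 0·0·26: 0·0 = 0, then 0·26 = 0. So 26^19 ≡ 0 (mod 52).
So g(0) = g(26) = 0 while 0 ≠ 26, thus g is not injective.
Since g is not injective, we determine |image(g)|. Computing x^19 mod 52 for each x (by repeated squaring, reducing mod 52 at every step), the values g(0), g(1), …, g(51) are: 0, 1, 24, 3, 4, 21, 20, 19, 44, 9, 36, 15, 12, 13, 40, 11, 16, 17, 8, 7, 32, 5, 48, 23, 28, 25, 0, 27, 24, 29, 4, 47, 20, 45, 44, 35, 36, 41, 12, 39, 40, 37, 16, 43, 8, 33, 32, 31, 48, 49, 28, 51.
The distinct values are {0, 1, 3, 4, 5, 7, 8, 9, 11, 12, 13, 15, 16, 17, 19, 20, 21, 23, 24, 25, 27, 28, 29, 31, 32, 33, 35, 36, 37, 39, 40, 41, 43, 44, 45, 47, 48, 49, 51}; there are 39 of them.

39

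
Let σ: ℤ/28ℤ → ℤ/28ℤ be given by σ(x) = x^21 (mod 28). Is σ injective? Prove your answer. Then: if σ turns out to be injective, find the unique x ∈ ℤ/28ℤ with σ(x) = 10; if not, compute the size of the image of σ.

9

σ(2): Repeated squaring mod 28: 2^1 ≡ 2, 2^2 ≡ 2² = 4, 2^4 ≡ 4² = 16, 2^8 ≡ 16² = 256 ≡ 4, 2^16 ≡ 4² = 16. Since 21 = 16 + 4 + 1, 2^21 ≡ 16·16·2: 16·16 = 256 ≡ 4, then 4·2 = 8. So 2^21 ≡ 8 (mod 28).
σ(4): Repeated squaring mod 28: 4^1 ≡ 4, 4^2 ≡ 4² = 16, 4^4 ≡ 16² = 256 ≡ 4, 4^8 ≡ 4² = 16, 4^16 ≡ 16² = 256 ≡ 4. Since 21 = 16 + 4 + 1, 4^21 ≡ 4·4·4: 4·4 = 16, then 16·4 = 64 ≡ 8. So 4^21 ≡ 8 (mod 28).
So σ(2) = σ(4) = 8 while 2 ≠ 4, so σ is not injective.
Since σ is not injective, we determine |image(σ)|. Computing x^21 mod 28 for each x (by repeated squaring, reducing mod 28 at every step), the values σ(0), σ(1), …, σ(27) are: 0, 1, 8, 27, 8, 13, 20, 7, 8, 1, 20, 15, 20, 13, 0, 15, 8, 13, 8, 27, 20, 21, 8, 15, 20, 1, 20, 27.
The distinct values are {0, 1, 7, 8, 13, 15, 20, 21, 27}; there are 9 of them.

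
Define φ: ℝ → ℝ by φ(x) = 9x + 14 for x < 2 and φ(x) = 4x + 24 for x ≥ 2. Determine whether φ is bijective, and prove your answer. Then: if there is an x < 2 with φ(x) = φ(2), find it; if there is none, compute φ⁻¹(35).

Both pieces are strictly increasing (slopes 9 and 4), so each is injective on its own interval.
The left piece maps (−∞, 2) onto (−∞, 32); the right piece maps [2, ∞) onto [32, ∞).
Since 32 = 32, the images partition ℝ: φ is injective and surjective, hence bijective.
Because the two images are disjoint, no x < 2 has φ(x) = φ(2), so we compute φ⁻¹(35): 35 lies in [32, ∞), so solve 4x + 24 = 35: x = (35 − 24)/4 = 11/4.

11/4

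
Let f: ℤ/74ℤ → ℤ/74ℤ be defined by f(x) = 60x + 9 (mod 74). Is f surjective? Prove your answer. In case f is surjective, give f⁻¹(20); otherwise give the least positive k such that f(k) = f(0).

37

Since gcd(60, 74) = 2, we have 60x ≡ 0 (mod 2) for all x, so f(x) ≡ 1 (mod 2).
But 0 ≢ 1 (mod 2), so 0 ∈ ℤ/74ℤ has no preimage. Therefore f is not surjective.
Since f is not surjective, we find the least positive k with f(k) = f(0): this means 60k ≡ 0 (mod 74), i.e. 74 ∣ 60k. Since gcd(60, 74) = 2, dividing through by 2 this holds exactly when 37 ∣ 30k, and as gcd(30, 37) = 1, exactly when 37 ∣ k.
The smallest positive such k is 37.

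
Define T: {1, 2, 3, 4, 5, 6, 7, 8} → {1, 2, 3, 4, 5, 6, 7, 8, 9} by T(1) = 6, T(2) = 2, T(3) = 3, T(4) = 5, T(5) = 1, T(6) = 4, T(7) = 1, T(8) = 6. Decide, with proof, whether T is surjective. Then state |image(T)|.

6

No element maps to 7, so T is not surjective.
The image of T is {1, 2, 3, 4, 5, 6}, which has 6 elements.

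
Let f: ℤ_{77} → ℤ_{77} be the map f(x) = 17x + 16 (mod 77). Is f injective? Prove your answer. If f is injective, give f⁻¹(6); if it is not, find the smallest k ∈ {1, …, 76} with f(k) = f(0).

13

If f(u) = f(v), then 17u ≡ 17v (mod 77). Because gcd(17, 77) = 1, we may cancel 17 to get u ≡ v (mod 77).
Hence f is injective.
We now compute 17⁻¹ mod 77 explicitly. Euclid's algorithm: 77 = 4·17 + 9, 17 = 1·9 + 8, 9 = 1·8 + 1; back-substituting gives 1 = 68·17 − 15·77, so 17⁻¹ ≡ 68 (mod 77).
Since f is injective, we compute f⁻¹(6): solve 17x + 16 ≡ 6 (mod 77), i.e. 17x ≡ 67 (mod 77).
Multiplying by 17⁻¹ = 68 gives x ≡ 68·67 = 4556 = 59·77 + 13 ≡ 13 (mod 77).
Check: f(13) = 17·13 + 16 = 237 = 3·77 + 6 ≡ 6 (mod 77).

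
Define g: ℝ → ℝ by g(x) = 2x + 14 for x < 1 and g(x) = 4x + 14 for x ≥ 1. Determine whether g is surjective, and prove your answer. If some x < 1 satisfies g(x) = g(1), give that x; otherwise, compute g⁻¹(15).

Both pieces are strictly increasing (slopes 2 and 4), so each is injective on its own interval.
The left piece maps (−∞, 1) onto (−∞, 16); the right piece maps [1, ∞) onto [18, ∞).
The union (−∞, 16) ∪ [18, ∞) omits the interval between 16 and 18; in particular 16 has no preimage. So g is not surjective.
Because the two images are disjoint, no x < 1 has g(x) = g(1), so we compute g⁻¹(15): 15 lies in (−∞, 16), so solve 2x + 14 = 15: x = (15 − 14)/2 = 1/2.

1/2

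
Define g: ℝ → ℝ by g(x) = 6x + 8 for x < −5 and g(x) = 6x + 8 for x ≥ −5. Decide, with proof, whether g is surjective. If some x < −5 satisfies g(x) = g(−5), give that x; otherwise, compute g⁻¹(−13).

Both pieces are strictly increasing (slopes 6 and 6), so each is injective on its own interval.
The left piece maps (−∞, −5) onto (−∞, −22); the right piece maps [−5, ∞) onto [−22, ∞).
These images together cover ℝ, so g is surjective.
Because the two images are disjoint, no x < −5 has g(x) = g(−5), so we compute g⁻¹(−13): −13 lies in [−22, ∞), so solve 6x + 8 = −13: x = (−13 − 8)/6 = −7/2.

-7/2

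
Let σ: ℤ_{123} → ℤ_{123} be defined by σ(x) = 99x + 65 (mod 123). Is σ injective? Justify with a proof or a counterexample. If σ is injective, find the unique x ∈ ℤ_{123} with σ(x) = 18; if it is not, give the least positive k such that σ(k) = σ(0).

41

Recall that σ is injective if σ(u) = σ(v) implies u = v.
We have gcd(99, 123) = 3 > 1. Taking u = 0 and v = 41: σ(0) = 65 and σ(41) = 99·41 + 65 = 4124 ≡ 65 (mod 123).
So σ(0) = σ(41) while 0 ≠ 41, hence σ is not injective.
Since σ is not injective, we find the least positive k with σ(k) = σ(0): this means 99k ≡ 0 (mod 123), i.e. 123 ∣ 99k. Since gcd(99, 123) = 3, dividing through by 3 this holds exactly when 41 ∣ 33k, and as gcd(33, 41) = 1, exactly when 41 ∣ k.
The smallest positive such k is 41.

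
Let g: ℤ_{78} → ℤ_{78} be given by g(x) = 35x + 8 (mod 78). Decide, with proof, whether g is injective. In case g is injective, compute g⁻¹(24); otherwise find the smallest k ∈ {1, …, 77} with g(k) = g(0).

Suppose g(x_1) = g(x_2) in ℤ_{78}. Then 35x_1 + 8 ≡ 35x_2 + 8 (mod 78), therefore 35(x_1 − x_2) ≡ 0 (mod 78).
Since gcd(35, 78) = 1, 35 is invertible modulo 78, so x_1 − x_2 ≡ 0 (mod 78), i.e. x_1 = x_2.
Hence g is injective.
We now compute 35⁻¹ mod 78 explicitly. Euclid's algorithm: 78 = 2·35 + 8, 35 = 4·8 + 3, 8 = 2·3 + 2, 3 = 1·2 + 1; back-substituting gives 1 = 29·35 − 13·78, so 35⁻¹ ≡ 29 (mod 78).
Since g is injective, we find g⁻¹(24): we need 35x ≡ 24 − 8 ≡ 16 (mod 78). Using 35⁻¹ = 29: x ≡ 29·16 = 464 = 5·78 + 74, so x = 74.
Check: g(74) = 35·74 + 8 = 2598 = 33·78 + 24 ≡ 24 (mod 78).

74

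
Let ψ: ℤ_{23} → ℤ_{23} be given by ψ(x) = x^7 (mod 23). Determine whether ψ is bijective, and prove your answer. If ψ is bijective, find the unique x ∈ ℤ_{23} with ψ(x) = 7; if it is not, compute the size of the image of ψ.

11

Since 23 is prime, the nonzero elements of ℤ_{23} form a cyclic group of order 22.
As gcd(7, 22) = 1, raising to the 7th power is a bijection on this group: if s^7 ≡ t^7 then (st^{−1})^7 = 1, and the only element of order dividing gcd(7, 22) = 1 is 1, so s = t.
With ψ(0) = 0 this makes ψ injective on all of ℤ_{23}, hence bijective (finite equal-size domain and codomain). In particular ψ is bijective.
Since ψ is bijective, we find the preimage of 7. The inverse of x ↦ x^7 on (ℤ_{23})^× is x ↦ x^19, because 7·19 = 133 = 6·22 + 1 ≡ 1 (mod 22) and x^{22} = 1 for x ≠ 0 (Fermat). So ψ⁻¹(7) = 7^19 mod 23.
Repeated squaring mod 23: 7^1 ≡ 7, 7^2 ≡ 7² = 49 ≡ 3, 7^4 ≡ 3² = 9, 7^8 ≡ 9² = 81 ≡ 12, 7^16 ≡ 12² = 144 ≡ 6. Since 19 = 16 + 2 + 1, 7^19 ≡ 6·3·7: 6·3 = 18, then 18·7 = 126 ≡ 11. So 7^19 ≡ 11 (mod 23).
Hence ψ⁻¹(7) = 11.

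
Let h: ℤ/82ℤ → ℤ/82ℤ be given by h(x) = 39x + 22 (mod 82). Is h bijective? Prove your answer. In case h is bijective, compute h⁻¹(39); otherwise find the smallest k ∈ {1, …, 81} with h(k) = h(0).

53

Suppose h(u) = h(v) in ℤ/82ℤ. Then 39u + 22 ≡ 39v + 22 (mod 82), therefore 39(u − v) ≡ 0 (mod 82).
Since gcd(39, 82) = 1, 39 is invertible modulo 82, thus u − v ≡ 0 (mod 82), i.e. u = v.
We now compute 39⁻¹ mod 82 explicitly. Euclid's algorithm: 82 = 2·39 + 4, 39 = 9·4 + 3, 4 = 1·3 + 1; back-substituting gives 1 = 61·39 − 29·82, so 39⁻¹ ≡ 61 (mod 82).
Then y ↦ 61(y − 22) is a two-sided inverse to h, so every y ∈ ℤ/82ℤ has a preimage.
Hence h is bijective.
Since h is bijective, we find h⁻¹(39): we need 39x ≡ 39 − 22 ≡ 17 (mod 82). Using 39⁻¹ = 61: x ≡ 61·17 = 1037 = 12·82 + 53, so x = 53.
Check: h(53) = 39·53 + 22 = 2089 = 25·82 + 39 ≡ 39 (mod 82).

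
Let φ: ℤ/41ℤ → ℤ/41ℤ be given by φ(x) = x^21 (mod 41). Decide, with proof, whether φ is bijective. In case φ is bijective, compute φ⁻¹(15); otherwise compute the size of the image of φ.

Since 41 is prime, the nonzero elements of ℤ/41ℤ form a cyclic group of order 40.
As gcd(21, 40) = 1, raising to the 21st power is a bijection on this group: if u^21 ≡ v^21 then (uv^{−1})^21 = 1, and the only element of order dividing gcd(21, 40) = 1 is 1, so u = v.
With φ(0) = 0 this makes φ injective on all of ℤ/41ℤ, hence bijective (finite equal-size domain and codomain). In particular φ is bijective.
Since φ is bijective, we find the preimage of 15. The inverse of x ↦ x^21 on (ℤ/41ℤ)^× is x ↦ x^21, because 21·21 = 441 = 11·40 + 1 ≡ 1 (mod 40) and x^{40} = 1 for x ≠ 0 (Fermat). So φ⁻¹(15) = 15^21 mod 41.
Repeated squaring mod 41: 15^1 ≡ 15, 15^2 ≡ 15² = 225 ≡ 20, 15^4 ≡ 20² = 400 ≡ 31, 15^8 ≡ 31² = 961 ≡ 18, 15^16 ≡ 18² = 324 ≡ 37. Since 21 = 16 + 4 + 1, 15^21 ≡ 37·31·15: 37·31 = 1147 ≡ 40, then 40·15 = 600 ≡ 26. So 15^21 ≡ 26 (mod 41).
Hence φ⁻¹(15) = 26.

26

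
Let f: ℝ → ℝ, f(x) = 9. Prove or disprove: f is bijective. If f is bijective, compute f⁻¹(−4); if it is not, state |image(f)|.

1

f(0) = 9 = f(1) with 0 ≠ 1, so f is not injective, hence not bijective.
Since f is not bijective, we state |image(f)|: the image of f is {9}, which has 1 element.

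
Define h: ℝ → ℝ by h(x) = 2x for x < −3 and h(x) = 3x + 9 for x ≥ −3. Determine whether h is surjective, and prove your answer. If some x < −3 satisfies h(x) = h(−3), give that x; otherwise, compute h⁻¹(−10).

-5

Both pieces are strictly increasing (slopes 2 and 3), so each is injective on its own interval.
The left piece maps (−∞, −3) onto (−∞, −6); the right piece maps [−3, ∞) onto [0, ∞).
The union (−∞, −6) ∪ [0, ∞) omits the interval between −6 and 0; in particular −6 has no preimage. So h is not surjective.
Because the two images are disjoint, no x < −3 has h(x) = h(−3), so we compute h⁻¹(−10): −10 lies in (−∞, −6), so solve 2x = −10: x = (−10 − 0)/2 = −5.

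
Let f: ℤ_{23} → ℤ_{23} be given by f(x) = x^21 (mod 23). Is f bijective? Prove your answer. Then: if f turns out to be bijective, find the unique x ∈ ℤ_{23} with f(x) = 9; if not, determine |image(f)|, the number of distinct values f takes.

18

Since 23 is prime, the nonzero elements of ℤ_{23} form a cyclic group of order 22.
As gcd(21, 22) = 1, raising to the 21st power is a bijection on this group: if u^21 ≡ v^21 then (uv^{−1})^21 = 1, and the only element of order dividing gcd(21, 22) = 1 is 1, so u = v.
With f(0) = 0 this makes f injective on all of ℤ_{23}, hence bijective (finite equal-size domain and codomain). In particular f is bijective.
Since f is bijective, we find the preimage of 9. The inverse of x ↦ x^21 on (ℤ_{23})^× is x ↦ x^21, because 21·21 = 441 = 20·22 + 1 ≡ 1 (mod 22) and x^{22} = 1 for x ≠ 0 (Fermat). So f⁻¹(9) = 9^21 mod 23.
Repeated squaring mod 23: 9^1 ≡ 9, 9^2 ≡ 9² = 81 ≡ 12, 9^4 ≡ 12² = 144 ≡ 6, 9^8 ≡ 6² = 36 ≡ 13, 9^16 ≡ 13² = 169 ≡ 8. Since 21 = 16 + 4 + 1, 9^21 ≡ 8·6·9: 8·6 = 48 ≡ 2, then 2·9 = 18. So 9^21 ≡ 18 (mod 23).
Hence f⁻¹(9) = 18.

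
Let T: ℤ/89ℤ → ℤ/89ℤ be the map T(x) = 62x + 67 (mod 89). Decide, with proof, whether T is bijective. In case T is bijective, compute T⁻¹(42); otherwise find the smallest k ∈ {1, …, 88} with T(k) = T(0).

24

Recall that injectivity means: for all u, v in the domain, T(u) = T(v) implies u = v.
If T(u) = T(v), then 62u ≡ 62v (mod 89). Because gcd(62, 89) = 1, we may cancel 62 to get u ≡ v (mod 89).
We now compute 62⁻¹ mod 89 explicitly. Euclid's algorithm: 89 = 1·62 + 27, 62 = 2·27 + 8, 27 = 3·8 + 3, 8 = 2·3 + 2, 3 = 1·2 + 1; back-substituting gives 1 = 56·62 − 39·89, so 62⁻¹ ≡ 56 (mod 89).
Then y ↦ 56(y − 67) is a two-sided inverse to T, so every y ∈ ℤ/89ℤ has a preimage.
Hence T is bijective.
Since T is bijective, we find T⁻¹(42): we need 62x ≡ 42 − 67 ≡ 64 (mod 89). Using 62⁻¹ = 56: x ≡ 56·64 = 3584 = 40·89 + 24, so x = 24.
Check: T(24) = 62·24 + 67 = 1555 = 17·89 + 42 ≡ 42 (mod 89).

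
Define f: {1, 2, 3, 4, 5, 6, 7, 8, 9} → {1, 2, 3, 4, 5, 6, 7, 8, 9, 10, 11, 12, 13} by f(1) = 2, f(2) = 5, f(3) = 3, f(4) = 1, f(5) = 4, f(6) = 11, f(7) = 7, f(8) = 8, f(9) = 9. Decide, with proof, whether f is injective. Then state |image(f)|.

The values f(1), …, f(9) are 2, 5, 3, 1, 4, 11, 7, 8, 9 — all distinct.
So f(u) = f(v) only when u = v, and f is injective.
The image of f is {1, 2, 3, 4, 5, 7, 8, 9, 11}, which has 9 elements.

9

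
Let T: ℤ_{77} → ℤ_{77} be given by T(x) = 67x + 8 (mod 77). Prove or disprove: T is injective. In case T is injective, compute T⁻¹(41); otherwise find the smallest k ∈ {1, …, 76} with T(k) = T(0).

66

Suppose T(a) = T(b) in ℤ_{77}. Then 67a + 8 ≡ 67b + 8 (mod 77), therefore 67(a − b) ≡ 0 (mod 77).
Since gcd(67, 77) = 1, 67 is invertible modulo 77, so a − b ≡ 0 (mod 77), i.e. a = b.
Hence T is injective.
We now compute 67⁻¹ mod 77 explicitly. Euclid's algorithm: 77 = 1·67 + 10, 67 = 6·10 + 7, 10 = 1·7 + 3, 7 = 2·3 + 1; back-substituting gives 1 = 23·67 − 20·77, so 67⁻¹ ≡ 23 (mod 77).
Since T is injective, we find T⁻¹(41): we need 67x ≡ 41 − 8 ≡ 33 (mod 77). Using 67⁻¹ = 23: x ≡ 23·33 = 759 = 9·77 + 66, so x = 66.
Check: T(66) = 67·66 + 8 = 4430 = 57·77 + 41 ≡ 41 (mod 77).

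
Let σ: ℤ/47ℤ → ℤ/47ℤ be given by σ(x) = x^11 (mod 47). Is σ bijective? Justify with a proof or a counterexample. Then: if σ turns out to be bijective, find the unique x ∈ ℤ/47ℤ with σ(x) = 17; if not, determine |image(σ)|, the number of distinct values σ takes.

27

Since 47 is prime, the nonzero elements of ℤ/47ℤ form a cyclic group of order 46.
As gcd(11, 46) = 1, raising to the 11th power is a bijection on this group: if u^11 ≡ v^11 then (uv^{−1})^11 = 1, and the only element of order dividing gcd(11, 46) = 1 is 1, so u = v.
With σ(0) = 0 this makes σ injective on all of ℤ/47ℤ, hence bijective (finite equal-size domain and codomain). In particular σ is bijective.
Since σ is bijective, we find the preimage of 17. The inverse of x ↦ x^11 on (ℤ/47ℤ)^× is x ↦ x^21, because 11·21 = 231 = 5·46 + 1 ≡ 1 (mod 46) and x^{46} = 1 for x ≠ 0 (Fermat). So σ⁻¹(17) = 17^21 mod 47.
Repeated squaring mod 47: 17^1 ≡ 17, 17^2 ≡ 17² = 289 ≡ 7, 17^4 ≡ 7² = 49 ≡ 2, 17^8 ≡ 2² = 4, 17^16 ≡ 4² = 16. Since 21 = 16 + 4 + 1, 17^21 ≡ 16·2·17: 16·2 = 32, then 32·17 = 544 ≡ 27. So 17^21 ≡ 27 (mod 47).
Hence σ⁻¹(17) = 27.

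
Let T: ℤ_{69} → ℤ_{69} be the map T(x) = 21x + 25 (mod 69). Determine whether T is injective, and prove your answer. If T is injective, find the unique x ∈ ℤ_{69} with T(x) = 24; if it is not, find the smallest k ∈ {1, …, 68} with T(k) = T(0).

We have gcd(21, 69) = 3 > 1. Taking x_1 = 0 and x_2 = 23: T(0) = 25 and T(23) = 21·23 + 25 = 508 ≡ 25 (mod 69).
So T(0) = T(23) while 0 ≠ 23, hence T is not injective.
Since T is not injective, we find the least positive k with T(k) = T(0): this means 21k ≡ 0 (mod 69), i.e. 69 ∣ 21k. Since gcd(21, 69) = 3, dividing through by 3 this holds exactly when 23 ∣ 7k, and as gcd(7, 23) = 1, exactly when 23 ∣ k.
The smallest positive such k is 23.

23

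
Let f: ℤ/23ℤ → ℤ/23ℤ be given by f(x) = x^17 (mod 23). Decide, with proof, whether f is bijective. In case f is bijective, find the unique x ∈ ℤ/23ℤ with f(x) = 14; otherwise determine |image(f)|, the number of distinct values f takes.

Since 23 is prime, the nonzero elements of ℤ/23ℤ form a cyclic group of order 22.
As gcd(17, 22) = 1, raising to the 17th power is a bijection on this group: if s^17 ≡ t^17 then (st^{−1})^17 = 1, and the only element of order dividing gcd(17, 22) = 1 is 1, so s = t.
With f(0) = 0 this makes f injective on all of ℤ/23ℤ, hence bijective (finite equal-size domain and codomain). In particular f is bijective.
Since f is bijective, we find the preimage of 14. The inverse of x ↦ x^17 on (ℤ/23ℤ)^× is x ↦ x^13, because 17·13 = 221 = 10·22 + 1 ≡ 1 (mod 22) and x^{22} = 1 for x ≠ 0 (Fermat). So f⁻¹(14) = 14^13 mod 23.
Repeated squaring mod 23: 14^1 ≡ 14, 14^2 ≡ 14² = 196 ≡ 12, 14^4 ≡ 12² = 144 ≡ 6, 14^8 ≡ 6² = 36 ≡ 13. Since 13 = 8 + 4 + 1, 14^13 ≡ 13·6·14: 13·6 = 78 ≡ 9, then 9·14 = 126 ≡ 11. So 14^13 ≡ 11 (mod 23).
Hence f⁻¹(14) = 11.

11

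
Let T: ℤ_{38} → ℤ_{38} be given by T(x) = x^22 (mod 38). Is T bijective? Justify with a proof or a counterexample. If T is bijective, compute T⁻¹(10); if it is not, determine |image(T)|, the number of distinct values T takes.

T(18): Repeated squaring mod 38: 18^1 ≡ 18, 18^2 ≡ 18² = 324 ≡ 20, 18^4 ≡ 20² = 400 ≡ 20, 18^8 ≡ 20² = 400 ≡ 20, 18^16 ≡ 20² = 400 ≡ 20. Since 22 = 16 + 4 + 2, 18^22 ≡ 20·20·20: 20·20 = 400 ≡ 20, then 20·20 = 400 ≡ 20. So 18^22 ≡ 20 (mod 38).
T(20): Repeated squaring mod 38: 20^1 ≡ 20, 20^2 ≡ 20² = 400 ≡ 20, 20^4 ≡ 20² = 400 ≡ 20, 20^8 ≡ 20² = 400 ≡ 20, 20^16 ≡ 20² = 400 ≡ 20. Since 22 = 16 + 4 + 2, 20^22 ≡ 20·20·20: 20·20 = 400 ≡ 20, then 20·20 = 400 ≡ 20. So 20^22 ≡ 20 (mod 38).
So T(18) = T(20) = 20 while 18 ≠ 20, therefore T is not injective, hence not bijective.
Since T is not bijective, we determine |image(T)|. Computing x^22 mod 38 for each x (by repeated squaring, reducing mod 38 at every step), the values T(0), T(1), …, T(37) are: 0, 1, 16, 5, 28, 17, 4, 7, 30, 25, 6, 11, 26, 23, 36, 9, 24, 35, 20, 19, 20, 35, 24, 9, 36, 23, 26, 11, 6, 25, 30, 7, 4, 17, 28, 5, 16, 1.
The distinct values are {0, 1, 4, 5, 6, 7, 9, 11, 16, 17, 19, 20, 23, 24, 25, 26, 28, 30, 35, 36}; there are 20 of them.

20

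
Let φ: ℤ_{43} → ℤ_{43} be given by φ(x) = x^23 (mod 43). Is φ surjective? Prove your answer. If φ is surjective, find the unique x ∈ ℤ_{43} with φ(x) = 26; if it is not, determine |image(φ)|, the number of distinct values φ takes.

19

Since 43 is prime, the nonzero elements of ℤ_{43} form a cyclic group of order 42.
As gcd(23, 42) = 1, raising to the 23rd power is a bijection on this group: if a^23 ≡ b^23 then (ab^{−1})^23 = 1, and the only element of order dividing gcd(23, 42) = 1 is 1, so a = b.
With φ(0) = 0 this makes φ injective on all of ℤ_{43}, hence bijective (finite equal-size domain and codomain). In particular φ is surjective.
Since φ is surjective, we find the preimage of 26. The inverse of x ↦ x^23 on (ℤ_{43})^× is x ↦ x^11, because 23·11 = 253 = 6·42 + 1 ≡ 1 (mod 42) and x^{42} = 1 for x ≠ 0 (Fermat). So φ⁻¹(26) = 26^11 mod 43.
Repeated squaring mod 43: 26^1 ≡ 26, 26^2 ≡ 26² = 676 ≡ 31, 26^4 ≡ 31² = 961 ≡ 15, 26^8 ≡ 15² = 225 ≡ 10. Since 11 = 8 + 2 + 1, 26^11 ≡ 10·31·26: 10·31 = 310 ≡ 9, then 9·26 = 234 ≡ 19. So 26^11 ≡ 19 (mod 43).
Hence φ⁻¹(26) = 19.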